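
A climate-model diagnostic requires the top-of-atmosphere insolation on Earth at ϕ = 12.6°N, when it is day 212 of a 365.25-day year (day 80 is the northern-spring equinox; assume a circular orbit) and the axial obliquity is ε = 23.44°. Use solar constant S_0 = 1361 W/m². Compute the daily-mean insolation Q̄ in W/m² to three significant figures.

Q̄ ≈ 449 W/m²

Solar longitude: L_s = 360° × (212 − 80)/365.25 = 130.103°.
sin δ = sin 23.44° × sin 130.103° = 0.30427, so δ = +17.714°.
cos h₀ = −tan(+12.6°) tan(+17.714°) = -0.0714, h₀ = 1.6423 rad.
Bracket: h₀ sin ϕ sin δ + cos ϕ cos δ sin h₀ = 1.6423×0.21814×0.30427 + 0.97592×0.95259×0.99745 = 0.109005 + 0.927281 = 1.036286.
Q̄ = (S_0/π) × [bracket] = (1361/π) × 1.036286 = 448.9 W/m².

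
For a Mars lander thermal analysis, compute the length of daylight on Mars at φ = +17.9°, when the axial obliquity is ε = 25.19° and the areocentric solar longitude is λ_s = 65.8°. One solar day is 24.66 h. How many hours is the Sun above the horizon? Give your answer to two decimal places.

13.40 h

sin δ = sin 25.19° × sin 65.8° = 0.38822, so δ = +22.844°.
cos H₀ = −tan φ · tan δ = −tan(+17.9°) × tan(+22.844°) = -0.1361, so H₀ = 1.7073 rad = 97.82°.
Daylight = 2H₀/(2π) × 24.66 h = (1.7073/π) × 24.66 = 13.40 h.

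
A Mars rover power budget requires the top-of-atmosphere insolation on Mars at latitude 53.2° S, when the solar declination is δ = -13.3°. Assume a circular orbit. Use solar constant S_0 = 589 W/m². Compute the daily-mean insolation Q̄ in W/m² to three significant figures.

cos h₀ = −tan(-53.2°) tan(-13.300°) = -0.3160, h₀ = 1.8923 rad.
Bracket: h₀ sin ϕ sin δ + cos ϕ cos δ sin h₀ = 1.8923×-0.80073×-0.23005 + 0.59902×0.97318×0.94876 = 0.348577 + 0.553084 = 0.901661.
Q̄ = (S_0/π) × [bracket] = (589/π) × 0.901661 = 169.0 W/m².

Q̄ ≈ 169 W/m²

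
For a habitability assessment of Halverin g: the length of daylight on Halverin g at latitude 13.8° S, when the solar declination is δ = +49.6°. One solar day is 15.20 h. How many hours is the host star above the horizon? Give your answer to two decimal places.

6.18 h

cos h₀ = −tan ϕ · tan δ = −tan(-13.8°) × tan(+49.600°) = 0.2886, so h₀ = 1.2780 rad = 73.23°.
Daylight = 2h₀/(2π) × 15.20 h = (1.2780/π) × 15.20 = 6.18 h.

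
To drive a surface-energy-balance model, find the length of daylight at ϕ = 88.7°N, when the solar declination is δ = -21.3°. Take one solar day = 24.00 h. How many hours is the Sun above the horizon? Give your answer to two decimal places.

cos h₀ = −tan ϕ · tan δ = 17.1807 ≥ 1, so the Sun never rises (polar night) and h₀ = 0.
Daylight = 2h₀/(2π) × 24.00 h = (0.0000/π) × 24.00 = 0.00 h.

0.00 h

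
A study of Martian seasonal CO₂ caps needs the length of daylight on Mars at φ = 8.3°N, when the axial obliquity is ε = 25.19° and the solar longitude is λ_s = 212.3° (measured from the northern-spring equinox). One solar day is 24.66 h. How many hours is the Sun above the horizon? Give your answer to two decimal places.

Solar declination: sin δ = sin ε · sin λ_s = sin 25.19° × sin 212.3° = -0.22743, so δ = -13.146°.
cos H₀ = −tan φ · tan δ = −tan(+8.3°) × tan(-13.146°) = 0.0341, so H₀ = 1.5367 rad = 88.05°.
Daylight = 2H₀/(2π) × 24.66 h = (1.5367/π) × 24.66 = 12.06 h.

12.06 h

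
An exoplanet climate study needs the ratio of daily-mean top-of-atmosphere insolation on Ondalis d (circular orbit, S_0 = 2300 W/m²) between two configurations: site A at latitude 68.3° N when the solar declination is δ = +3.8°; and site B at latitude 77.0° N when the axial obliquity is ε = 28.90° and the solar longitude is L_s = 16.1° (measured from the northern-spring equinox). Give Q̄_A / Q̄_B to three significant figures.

— Configuration A (ϕ=+68.3°):
cos h₀ = −tan(+68.3°) tan(+3.800°) = -0.1669, h₀ = 1.7385 rad.
Bracket: h₀ sin ϕ sin δ + cos ϕ cos δ sin h₀ = 1.7385×0.92913×0.06627 + 0.36975×0.99780×0.98597 = 0.107045 + 0.363760 = 0.470805.
Q̄ = (S_0/π) × [bracket] = (2300/π) × 0.470805 = 344.68 W/m².
— Configuration B (ϕ=+77.0°):
Solar declination: sin δ = sin ε · sin L_s = sin 28.90° × sin 16.1° = 0.13402, so δ = +7.702°.
cos h₀ = −tan(+77.0°) tan(+7.702°) = -0.5858, h₀ = 2.1967 rad.
Bracket: h₀ sin ϕ sin δ + cos ϕ cos δ sin h₀ = 2.1967×0.97437×0.13402 + 0.22495×0.99098×0.81046 = 0.286856 + 0.180669 = 0.467525.
Q̄ = (S_0/π) × [bracket] = (2300/π) × 0.467525 = 342.28 W/m².
Ratio Q̄_A / Q̄_B = 344.68 / 342.28 = 1.007.

Q̄_A / Q̄_B ≈ 1.01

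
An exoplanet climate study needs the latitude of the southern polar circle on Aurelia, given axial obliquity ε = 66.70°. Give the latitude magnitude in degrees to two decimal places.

23.30°

The polar circle is the lowest latitude that experiences at least one full rotation of continuous darkness at the northern-summer solstice; it lies at |φ| = 90° − ε = 90° − 66.70° = 23.30°.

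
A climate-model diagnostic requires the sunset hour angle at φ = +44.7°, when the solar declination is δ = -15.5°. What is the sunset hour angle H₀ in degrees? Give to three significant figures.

H₀ = 74.1°

cos H₀ = −tan φ · tan δ = −tan(+44.7°) × tan(-15.500°) = 0.2744, so H₀ = 1.2928 rad = 74.07°.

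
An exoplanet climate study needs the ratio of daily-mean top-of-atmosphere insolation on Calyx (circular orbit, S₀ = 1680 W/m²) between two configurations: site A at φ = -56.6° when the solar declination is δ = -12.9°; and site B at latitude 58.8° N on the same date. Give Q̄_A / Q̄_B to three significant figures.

Q̄_A / Q̄_B ≈ 3.57

— Configuration A (φ=-56.6°):
cos H₀ = −tan(-56.6°) tan(-12.900°) = -0.3473, H₀ = 1.9255 rad.
Bracket: H₀ sin φ sin δ + cos φ cos δ sin H₀ = 1.9255×-0.83485×-0.22325 + 0.55048×0.97476×0.93774 = 0.358875 + 0.503178 = 0.862053.
Q̄ = (S₀/π) × [bracket] = (1680/π) × 0.862053 = 460.99 W/m².
— Configuration B (φ=+58.8°):
cos H₀ = −tan(+58.8°) tan(-12.900°) = 0.3782, H₀ = 1.1830 rad.
Bracket: H₀ sin φ sin δ + cos φ cos δ sin H₀ = 1.1830×0.85536×-0.22325 + 0.51803×0.97476×0.92573 = -0.225905 + 0.467452 = 0.241547.
Q̄ = (S₀/π) × [bracket] = (1680/π) × 0.241547 = 129.17 W/m².
Ratio Q̄_A / Q̄_B = 460.99 / 129.17 = 3.569.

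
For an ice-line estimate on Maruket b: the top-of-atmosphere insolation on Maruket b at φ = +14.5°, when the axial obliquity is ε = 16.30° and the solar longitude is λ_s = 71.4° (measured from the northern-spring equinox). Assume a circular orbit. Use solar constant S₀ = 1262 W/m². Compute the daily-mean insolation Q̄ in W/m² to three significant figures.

Q̄ ≈ 418 W/m²

Solar declination: sin δ = sin ε · sin λ_s = sin 16.30° × sin 71.4° = 0.26601, so δ = +15.427°.
cos H₀ = −tan(+14.5°) tan(+15.427°) = -0.0714, H₀ = 1.6422 rad.
Bracket: H₀ sin φ sin δ + cos φ cos δ sin H₀ = 1.6422×0.25038×0.26601 + 0.96815×0.96397×0.99745 = 0.109376 + 0.930888 = 1.040264.
Q̄ = (S₀/π) × [bracket] = (1262/π) × 1.040264 = 417.9 W/m².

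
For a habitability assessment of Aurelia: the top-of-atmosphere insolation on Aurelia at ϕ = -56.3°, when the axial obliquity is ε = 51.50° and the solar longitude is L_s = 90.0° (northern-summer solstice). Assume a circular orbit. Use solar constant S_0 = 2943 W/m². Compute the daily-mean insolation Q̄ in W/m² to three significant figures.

Solar declination: sin δ = sin ε · sin L_s = sin 51.50° × sin 90.0° = 0.78261, so δ = +51.500°.
cos h₀ = −tan(-56.3°) tan(+51.500°) = 1.8851 ≥ 1 ⇒ polar night, h₀ = 0 and Q̄ = 0.

Q̄ ≈ 0.00 W/m²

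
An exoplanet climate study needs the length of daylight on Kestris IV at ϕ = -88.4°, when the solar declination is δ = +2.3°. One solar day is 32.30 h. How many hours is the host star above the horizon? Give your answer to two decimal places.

cos h₀ = −tan ϕ · tan δ = 1.4379 ≥ 1, so the host star never rises (polar night) and h₀ = 0.
Daylight = 2h₀/(2π) × 32.30 h = (0.0000/π) × 32.30 = 0.00 h.

0.00 h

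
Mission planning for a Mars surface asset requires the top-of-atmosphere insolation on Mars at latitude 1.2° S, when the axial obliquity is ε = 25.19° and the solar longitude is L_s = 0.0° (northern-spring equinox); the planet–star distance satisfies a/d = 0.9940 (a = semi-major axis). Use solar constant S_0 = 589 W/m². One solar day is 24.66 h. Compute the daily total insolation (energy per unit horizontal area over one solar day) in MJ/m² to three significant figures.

Solar declination: sin δ = sin ε · sin L_s = sin 25.19° × sin 0.0° = 0.00000, so δ = +0.000°.
cos h₀ = −tan(-1.2°) tan(+0.000°) = 0.0000, h₀ = 1.5708 rad.
Bracket: h₀ sin ϕ sin δ + cos ϕ cos δ sin h₀ = 1.5708×-0.02094×0.00000 + 0.99978×1.00000×1.00000 = -0.000000 + 0.999780 = 0.999780.
Inverse-square distance factor (a/d)² = 0.9940² = 0.988036.
Q̄ = (S_0/π) × 0.988036 × [bracket] = (589/π) × 0.988036 × 0.999780 = 185.20 W/m².
Daily total = Q̄ × 24.66 h × 3600 s/h = 185.20 × 24.66 × 3600 / 10⁶ = 16.44 MJ/m².

16.4 MJ/m²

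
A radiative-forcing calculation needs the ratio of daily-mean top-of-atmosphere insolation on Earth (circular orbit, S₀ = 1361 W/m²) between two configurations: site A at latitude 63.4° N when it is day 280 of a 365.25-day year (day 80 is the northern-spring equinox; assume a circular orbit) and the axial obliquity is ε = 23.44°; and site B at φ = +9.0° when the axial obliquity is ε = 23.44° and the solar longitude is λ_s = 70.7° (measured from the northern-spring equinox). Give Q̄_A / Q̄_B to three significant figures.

Q̄_A / Q̄_B ≈ 0.290

— Configuration A (φ=+63.4°):
Solar longitude: λ_s = 360° × (280 − 80)/365.25 = 197.125°.
sin δ = sin 23.44° × sin 197.125° = -0.11713, so δ = -6.727°.
cos H₀ = −tan(+63.4°) tan(-6.727°) = 0.2355, H₀ = 1.3330 rad.
Bracket: H₀ sin φ sin δ + cos φ cos δ sin H₀ = 1.3330×0.89415×-0.11713 + 0.44776×0.99312×0.97187 = -0.139607 + 0.432171 = 0.292564.
Q̄ = (S₀/π) × [bracket] = (1361/π) × 0.292564 = 126.74 W/m².
— Configuration B (φ=+9.0°):
Solar declination: sin δ = sin ε · sin λ_s = sin 23.44° × sin 70.7° = 0.37543, so δ = +22.051°.
cos H₀ = −tan(+9.0°) tan(+22.051°) = -0.0642, H₀ = 1.6350 rad.
Bracket: H₀ sin φ sin δ + cos φ cos δ sin H₀ = 1.6350×0.15643×0.37543 + 0.98769×0.92685×0.99794 = 0.096021 + 0.913555 = 1.009576.
Q̄ = (S₀/π) × [bracket] = (1361/π) × 1.009576 = 437.37 W/m².
Ratio Q̄_A / Q̄_B = 126.74 / 437.37 = 0.2898.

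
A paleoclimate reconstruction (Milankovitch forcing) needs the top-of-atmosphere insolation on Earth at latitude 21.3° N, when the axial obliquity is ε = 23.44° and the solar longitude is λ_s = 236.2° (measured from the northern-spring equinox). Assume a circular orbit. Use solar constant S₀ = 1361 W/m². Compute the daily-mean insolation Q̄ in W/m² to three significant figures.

Solar declination: sin δ = sin ε · sin λ_s = sin 23.44° × sin 236.2° = -0.33056, so δ = -19.303°.
cos H₀ = −tan(+21.3°) tan(-19.303°) = 0.1366, H₀ = 1.4338 rad.
Bracket: H₀ sin φ sin δ + cos φ cos δ sin H₀ = 1.4338×0.36325×-0.33056 + 0.93169×0.94379×0.99063 = -0.172165 + 0.871080 = 0.698915.
Q̄ = (S₀/π) × [bracket] = (1361/π) × 0.698915 = 302.8 W/m².

Q̄ ≈ 303 W/m²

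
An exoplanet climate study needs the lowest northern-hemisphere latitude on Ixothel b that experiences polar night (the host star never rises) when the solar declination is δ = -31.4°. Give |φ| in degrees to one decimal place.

|φ| = 58.6°

Polar night requires cos H₀ = −tan φ tan δ ≥ 1, i.e. tan φ tan δ ≤ −1.
The boundary is |tan φ| · |tan δ| = 1, so |φ| = 90° − |δ| = 90° − 31.4° = 58.6° in the northern hemisphere.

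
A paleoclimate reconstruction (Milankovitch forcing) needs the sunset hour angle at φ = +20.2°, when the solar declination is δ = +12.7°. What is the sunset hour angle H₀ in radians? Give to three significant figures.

cos H₀ = −tan φ · tan δ = −tan(+20.2°) × tan(+12.700°) = -0.0829, so H₀ = 1.6538 rad = 94.76°.

H₀ = 1.65 rad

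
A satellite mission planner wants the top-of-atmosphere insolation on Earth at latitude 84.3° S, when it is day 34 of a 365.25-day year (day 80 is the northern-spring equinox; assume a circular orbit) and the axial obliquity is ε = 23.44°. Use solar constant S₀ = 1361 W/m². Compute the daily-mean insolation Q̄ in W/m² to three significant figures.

Q̄ ≈ 383 W/m²

Solar longitude: λ_s = 360° × (34 − 80)/365.25 = -45.339°, i.e. -45.339° + 360° = 314.661°.
sin δ = sin 23.44° × sin 314.661° = -0.28294, so δ = -16.436°.
cos H₀ = −tan(-84.3°) tan(-16.436°) = -2.9554 ≤ −1 ⇒ polar day, H₀ = π.
Bracket: H₀ sin φ sin δ + cos φ cos δ sin H₀ = 3.1416×-0.99506×-0.28294 + 0.09932×0.95914×0.00000 = 0.884493 + 0.000000 = 0.884493.
Q̄ = (S₀/π) × [bracket] = (1361/π) × 0.884493 = 383.2 W/m².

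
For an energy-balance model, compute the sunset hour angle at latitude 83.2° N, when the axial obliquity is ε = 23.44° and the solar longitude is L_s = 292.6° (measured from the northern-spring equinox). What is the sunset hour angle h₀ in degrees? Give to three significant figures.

h₀ = 0.00°

Solar declination: sin δ = sin ε · sin L_s = sin 23.44° × sin 292.6° = -0.36724, so δ = -21.546°.
cos h₀ = −tan ϕ · tan δ = 3.3112 ≥ 1, so the Sun never rises (polar night) and h₀ = 0.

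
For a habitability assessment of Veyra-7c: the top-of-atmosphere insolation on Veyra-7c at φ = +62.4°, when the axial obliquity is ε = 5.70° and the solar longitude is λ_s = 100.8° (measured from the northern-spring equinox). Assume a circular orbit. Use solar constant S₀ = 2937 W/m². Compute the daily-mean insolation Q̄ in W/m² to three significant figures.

Solar declination: sin δ = sin ε · sin λ_s = sin 5.70° × sin 100.8° = 0.09756, so δ = +5.599°.
cos H₀ = −tan(+62.4°) tan(+5.599°) = -0.1875, H₀ = 1.7594 rad.
Bracket: H₀ sin φ sin δ + cos φ cos δ sin H₀ = 1.7594×0.88620×0.09756 + 0.46330×0.99523×0.98226 = 0.152114 + 0.452910 = 0.605024.
Q̄ = (S₀/π) × [bracket] = (2937/π) × 0.605024 = 565.6 W/m².

Q̄ ≈ 566 W/m²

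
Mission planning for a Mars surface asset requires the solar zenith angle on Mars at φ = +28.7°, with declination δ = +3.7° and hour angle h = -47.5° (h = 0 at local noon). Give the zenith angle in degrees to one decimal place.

cos θ_z = sin φ sin δ + cos φ cos δ cos h = 0.030990 + 0.591356 = 0.622346.
θ_z = arccos(0.622346) = 51.5°.

θ_z = 51.5°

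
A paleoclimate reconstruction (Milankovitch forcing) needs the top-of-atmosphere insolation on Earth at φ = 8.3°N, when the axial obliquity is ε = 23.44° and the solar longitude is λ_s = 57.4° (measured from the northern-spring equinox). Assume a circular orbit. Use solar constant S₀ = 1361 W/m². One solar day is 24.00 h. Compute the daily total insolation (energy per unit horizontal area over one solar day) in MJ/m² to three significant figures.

Solar declination: sin δ = sin ε · sin λ_s = sin 23.44° × sin 57.4° = 0.33512, so δ = +19.580°.
cos H₀ = −tan(+8.3°) tan(+19.580°) = -0.0519, H₀ = 1.6227 rad.
Bracket: H₀ sin φ sin δ + cos φ cos δ sin H₀ = 1.6227×0.14436×0.33512 + 0.98953×0.94218×0.99865 = 0.078503 + 0.931057 = 1.009560.
Q̄ = (S₀/π) × [bracket] = (1361/π) × 1.009560 = 437.36 W/m².
Daily total = Q̄ × 24.00 h × 3600 s/h = 437.36 × 24.00 × 3600 / 10⁶ = 37.79 MJ/m².

37.8 MJ/m²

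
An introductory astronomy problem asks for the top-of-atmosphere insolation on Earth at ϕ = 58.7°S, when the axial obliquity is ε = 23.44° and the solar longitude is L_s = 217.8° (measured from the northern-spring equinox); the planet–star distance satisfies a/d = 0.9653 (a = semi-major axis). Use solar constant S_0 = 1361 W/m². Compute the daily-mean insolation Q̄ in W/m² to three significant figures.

Q̄ ≈ 353 W/m²

Solar declination: sin δ = sin ε · sin L_s = sin 23.44° × sin 217.8° = -0.24381, so δ = -14.111°.
cos h₀ = −tan(-58.7°) tan(-14.111°) = -0.4135, h₀ = 1.9971 rad.
Bracket: h₀ sin ϕ sin δ + cos ϕ cos δ sin h₀ = 1.9971×-0.85446×-0.24381 + 0.51952×0.96982×0.91052 = 0.416048 + 0.458757 = 0.874805.
Inverse-square distance factor (a/d)² = 0.9653² = 0.931804.
Q̄ = (S_0/π) × 0.931804 × [bracket] = (1361/π) × 0.931804 × 0.874805 = 353.1 W/m².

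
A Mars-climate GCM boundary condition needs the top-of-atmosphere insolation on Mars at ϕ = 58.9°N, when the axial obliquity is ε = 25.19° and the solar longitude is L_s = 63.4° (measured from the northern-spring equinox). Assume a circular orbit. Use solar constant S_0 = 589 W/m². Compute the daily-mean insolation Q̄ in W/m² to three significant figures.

Q̄ ≈ 207 W/m²

Solar declination: sin δ = sin ε · sin L_s = sin 25.19° × sin 63.4° = 0.38057, so δ = +22.369°.
cos h₀ = −tan(+58.9°) tan(+22.369°) = -0.6822, h₀ = 2.3216 rad.
Bracket: h₀ sin ϕ sin δ + cos ϕ cos δ sin h₀ = 2.3216×0.85627×0.38057 + 0.51653×0.92475×0.73115 = 0.756541 + 0.349242 = 1.105783.
Q̄ = (S_0/π) × [bracket] = (589/π) × 1.105783 = 207.3 W/m².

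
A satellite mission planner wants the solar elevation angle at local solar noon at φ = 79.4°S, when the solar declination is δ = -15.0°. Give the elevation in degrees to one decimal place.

At local noon the hour angle is zero, so the zenith angle equals |φ − δ| = |-79.4° − (-15.000°)| = 64.400°.
Elevation = 90° − 64.400° = 25.6°.

25.6°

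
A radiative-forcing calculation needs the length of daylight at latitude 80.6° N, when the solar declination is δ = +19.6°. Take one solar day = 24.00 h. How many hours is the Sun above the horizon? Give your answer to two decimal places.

Sunrise equation: cos h₀ = −tan ϕ · tan δ = -2.1509 ≤ −1, so the Sun never sets (polar day) and h₀ = π.
Daylight = 2h₀/(2π) × 24.00 h = (3.1416/π) × 24.00 = 24.00 h.

24.00 h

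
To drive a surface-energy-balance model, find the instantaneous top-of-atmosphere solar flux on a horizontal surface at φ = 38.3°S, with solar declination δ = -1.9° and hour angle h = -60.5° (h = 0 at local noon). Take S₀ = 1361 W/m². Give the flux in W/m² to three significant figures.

554 W/m²

cos θ_z = sin φ sin δ + cos φ cos δ cos h = 0.020549 + 0.386230 = 0.406779.
Flux = S₀ · cos θ_z = 1361 × 0.406779 = 553.6 W/m².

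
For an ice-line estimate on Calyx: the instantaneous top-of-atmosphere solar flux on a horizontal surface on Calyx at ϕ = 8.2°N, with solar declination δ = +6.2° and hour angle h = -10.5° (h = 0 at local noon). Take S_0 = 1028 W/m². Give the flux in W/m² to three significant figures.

1.01e+03 W/m²

cos θ_z = sin ϕ sin δ + cos ϕ cos δ cos h = 0.015404 + 0.967510 = 0.982914.
Flux = S_0 · cos θ_z = 1028 × 0.982914 = 1010 W/m².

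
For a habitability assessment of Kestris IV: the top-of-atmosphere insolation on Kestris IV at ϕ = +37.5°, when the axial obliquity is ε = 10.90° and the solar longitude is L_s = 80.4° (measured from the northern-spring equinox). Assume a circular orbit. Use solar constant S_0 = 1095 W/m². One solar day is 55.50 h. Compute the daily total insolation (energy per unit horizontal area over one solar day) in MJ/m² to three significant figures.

67.3 MJ/m²

Solar declination: sin δ = sin ε · sin L_s = sin 10.90° × sin 80.4° = 0.18645, so δ = +10.746°.
cos h₀ = −tan(+37.5°) tan(+10.746°) = -0.1456, h₀ = 1.7169 rad.
Bracket: h₀ sin ϕ sin δ + cos ϕ cos δ sin h₀ = 1.7169×0.60876×0.18645 + 0.79335×0.98246×0.98934 = 0.194874 + 0.771126 = 0.966000.
Q̄ = (S_0/π) × [bracket] = (1095/π) × 0.966000 = 336.70 W/m².
Daily total = Q̄ × 55.50 h × 3600 s/h = 336.70 × 55.50 × 3600 / 10⁶ = 67.27 MJ/m².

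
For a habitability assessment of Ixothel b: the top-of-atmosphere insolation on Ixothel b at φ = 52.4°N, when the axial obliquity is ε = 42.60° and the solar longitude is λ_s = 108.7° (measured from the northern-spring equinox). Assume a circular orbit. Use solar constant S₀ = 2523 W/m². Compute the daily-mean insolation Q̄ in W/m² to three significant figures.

Solar declination: sin δ = sin ε · sin λ_s = sin 42.60° × sin 108.7° = 0.64114, so δ = +39.877°.
cos H₀ = −tan(+52.4°) tan(+39.877°) = -1.0849 ≤ −1 ⇒ polar day, H₀ = π.
Bracket: H₀ sin φ sin δ + cos φ cos δ sin H₀ = 3.1416×0.79229×0.64114 + 0.61015×0.76742×0.00000 = 1.595835 + 0.000000 = 1.595835.
Q̄ = (S₀/π) × [bracket] = (2523/π) × 1.595835 = 1282 W/m².

Q̄ ≈ 1.28e+03 W/m²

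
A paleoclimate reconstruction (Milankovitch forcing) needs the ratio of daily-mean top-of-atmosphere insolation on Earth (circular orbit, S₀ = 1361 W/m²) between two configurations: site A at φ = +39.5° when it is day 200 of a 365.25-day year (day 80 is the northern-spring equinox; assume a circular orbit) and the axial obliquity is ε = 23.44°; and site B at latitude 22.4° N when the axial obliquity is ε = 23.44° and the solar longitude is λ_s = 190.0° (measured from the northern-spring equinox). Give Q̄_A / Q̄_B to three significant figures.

— Configuration A (φ=+39.5°):
Solar longitude: λ_s = 360° × (200 − 80)/365.25 = 118.275°.
sin δ = sin 23.44° × sin 118.275° = 0.35033, so δ = +20.507°.
cos H₀ = −tan(+39.5°) tan(+20.507°) = -0.3083, H₀ = 1.8842 rad.
Bracket: H₀ sin φ sin δ + cos φ cos δ sin H₀ = 1.8842×0.63608×0.35033 + 0.77162×0.93663×0.95128 = 0.419871 + 0.687511 = 1.107382.
Q̄ = (S₀/π) × [bracket] = (1361/π) × 1.107382 = 479.74 W/m².
— Configuration B (φ=+22.4°):
Solar declination: sin δ = sin ε · sin λ_s = sin 23.44° × sin 190.0° = -0.06908, so δ = -3.961°.
cos H₀ = −tan(+22.4°) tan(-3.961°) = 0.0285, H₀ = 1.5423 rad.
Bracket: H₀ sin φ sin δ + cos φ cos δ sin H₀ = 1.5423×0.38107×-0.06908 + 0.92455×0.99761×0.99959 = -0.040600 + 0.921962 = 0.881362.
Q̄ = (S₀/π) × [bracket] = (1361/π) × 0.881362 = 381.82 W/m².
Ratio Q̄_A / Q̄_B = 479.74 / 381.82 = 1.256.

Q̄_A / Q̄_B ≈ 1.26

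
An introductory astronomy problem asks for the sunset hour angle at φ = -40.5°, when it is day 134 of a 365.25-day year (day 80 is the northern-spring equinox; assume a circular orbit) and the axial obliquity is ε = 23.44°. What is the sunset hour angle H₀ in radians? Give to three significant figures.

Solar longitude: λ_s = 360° × (134 − 80)/365.25 = 53.224°.
sin δ = sin 23.44° × sin 53.224° = 0.31862, so δ = +18.580°.
cos H₀ = −tan φ · tan δ = −tan(-40.5°) × tan(+18.580°) = 0.2871, so H₀ = 1.2796 rad = 73.32°.

H₀ = 1.28 rad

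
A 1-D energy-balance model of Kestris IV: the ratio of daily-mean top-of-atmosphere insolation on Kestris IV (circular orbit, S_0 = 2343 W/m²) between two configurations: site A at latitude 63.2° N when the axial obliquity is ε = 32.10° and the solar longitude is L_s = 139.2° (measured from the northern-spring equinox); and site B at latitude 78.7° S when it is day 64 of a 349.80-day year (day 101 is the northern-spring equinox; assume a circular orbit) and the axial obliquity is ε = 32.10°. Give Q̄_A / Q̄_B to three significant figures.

— Configuration A (ϕ=+63.2°):
Solar declination: sin δ = sin ε · sin L_s = sin 32.10° × sin 139.2° = 0.34723, so δ = +20.318°.
cos h₀ = −tan(+63.2°) tan(+20.318°) = -0.7330, h₀ = 2.3935 rad.
Bracket: h₀ sin ϕ sin δ + cos ϕ cos δ sin h₀ = 2.3935×0.89259×0.34723 + 0.45088×0.93778×0.68023 = 0.741827 + 0.287619 = 1.029446.
Q̄ = (S_0/π) × [bracket] = (2343/π) × 1.029446 = 767.76 W/m².
— Configuration B (ϕ=-78.7°):
Solar longitude: L_s = 360° × (64 − 101)/349.80 = -38.079°, i.e. -38.079° + 360° = 321.921°.
sin δ = sin 32.10° × sin 321.921° = -0.32774, so δ = -19.132°.
cos h₀ = −tan(-78.7°) tan(-19.132°) = -1.7361 ≤ −1 ⇒ polar day, h₀ = π.
Bracket: h₀ sin ϕ sin δ + cos ϕ cos δ sin h₀ = 3.1416×-0.98061×-0.32774 + 0.19595×0.94477×0.00000 = 1.009663 + 0.000000 = 1.009663.
Q̄ = (S_0/π) × [bracket] = (2343/π) × 1.009663 = 753.01 W/m².
Ratio Q̄_A / Q̄_B = 767.76 / 753.01 = 1.020.

Q̄_A / Q̄_B ≈ 1.02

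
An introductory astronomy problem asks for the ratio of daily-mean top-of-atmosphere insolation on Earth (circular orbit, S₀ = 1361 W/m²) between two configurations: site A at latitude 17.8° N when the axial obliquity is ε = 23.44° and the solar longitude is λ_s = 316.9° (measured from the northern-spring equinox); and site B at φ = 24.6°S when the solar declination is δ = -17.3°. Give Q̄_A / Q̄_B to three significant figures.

— Configuration A (φ=+17.8°):
Solar declination: sin δ = sin ε · sin λ_s = sin 23.44° × sin 316.9° = -0.27180, so δ = -15.771°.
cos H₀ = −tan(+17.8°) tan(-15.771°) = 0.0907, H₀ = 1.4800 rad.
Bracket: H₀ sin φ sin δ + cos φ cos δ sin H₀ = 1.4800×0.30570×-0.27180 + 0.95213×0.96235×0.99588 = -0.122972 + 0.912507 = 0.789535.
Q̄ = (S₀/π) × [bracket] = (1361/π) × 0.789535 = 342.04 W/m².
— Configuration B (φ=-24.6°):
cos H₀ = −tan(-24.6°) tan(-17.300°) = -0.1426, H₀ = 1.7139 rad.
Bracket: H₀ sin φ sin δ + cos φ cos δ sin H₀ = 1.7139×-0.41628×-0.29737 + 0.90924×0.95476×0.98978 = 0.212162 + 0.859234 = 1.071396.
Q̄ = (S₀/π) × [bracket] = (1361/π) × 1.071396 = 464.15 W/m².
Ratio Q̄_A / Q̄_B = 342.04 / 464.15 = 0.7369.

Q̄_A / Q̄_B ≈ 0.737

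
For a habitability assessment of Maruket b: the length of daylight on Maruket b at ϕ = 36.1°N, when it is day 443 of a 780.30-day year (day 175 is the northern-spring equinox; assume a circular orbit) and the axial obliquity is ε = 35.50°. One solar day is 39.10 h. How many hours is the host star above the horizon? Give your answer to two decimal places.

Solar longitude: L_s = 360° × (443 − 175)/780.30 = 123.645°.
sin δ = sin 35.50° × sin 123.645° = 0.48343, so δ = +28.910°.
cos h₀ = −tan ϕ · tan δ = −tan(+36.1°) × tan(+28.910°) = -0.4027, so h₀ = 1.9853 rad = 113.75°.
Daylight = 2h₀/(2π) × 39.10 h = (1.9853/π) × 39.10 = 24.71 h.

24.71 h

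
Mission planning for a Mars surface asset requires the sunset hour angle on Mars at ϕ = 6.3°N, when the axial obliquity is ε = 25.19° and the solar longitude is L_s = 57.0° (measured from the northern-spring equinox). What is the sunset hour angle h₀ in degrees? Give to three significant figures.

h₀ = 92.4°

Solar declination: sin δ = sin ε · sin L_s = sin 25.19° × sin 57.0° = 0.35696, so δ = +20.913°.
cos h₀ = −tan ϕ · tan δ = −tan(+6.3°) × tan(+20.913°) = -0.0422, so h₀ = 1.6130 rad = 92.42°.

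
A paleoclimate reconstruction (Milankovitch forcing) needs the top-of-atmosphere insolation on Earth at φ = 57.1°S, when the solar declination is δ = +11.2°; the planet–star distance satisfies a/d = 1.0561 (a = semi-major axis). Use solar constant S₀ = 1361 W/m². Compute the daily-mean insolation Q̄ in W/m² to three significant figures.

Q̄ ≈ 146 W/m²

cos H₀ = −tan(-57.1°) tan(+11.200°) = 0.3061, H₀ = 1.2597 rad.
Bracket: H₀ sin φ sin δ + cos φ cos δ sin H₀ = 1.2597×-0.83962×0.19423 + 0.54317×0.98096×0.95201 = -0.205431 + 0.507258 = 0.301827.
Inverse-square distance factor (a/d)² = 1.0561² = 1.115347.
Q̄ = (S₀/π) × 1.115347 × [bracket] = (1361/π) × 1.115347 × 0.301827 = 145.8 W/m².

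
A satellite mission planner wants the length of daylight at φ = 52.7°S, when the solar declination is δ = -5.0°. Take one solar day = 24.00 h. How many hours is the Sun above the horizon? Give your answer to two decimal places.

cos H₀ = −tan φ · tan δ = −tan(-52.7°) × tan(-5.000°) = -0.1148, so H₀ = 1.6859 rad = 96.59°.
Daylight = 2H₀/(2π) × 24.00 h = (1.6859/π) × 24.00 = 12.88 h.

12.88 h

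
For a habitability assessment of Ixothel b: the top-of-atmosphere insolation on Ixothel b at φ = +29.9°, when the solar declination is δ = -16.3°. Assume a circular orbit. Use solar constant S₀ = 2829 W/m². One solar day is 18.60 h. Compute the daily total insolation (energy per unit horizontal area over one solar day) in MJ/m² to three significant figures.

cos H₀ = −tan(+29.9°) tan(-16.300°) = 0.1681, H₀ = 1.4018 rad.
Bracket: H₀ sin φ sin δ + cos φ cos δ sin H₀ = 1.4018×0.49849×-0.28067 + 0.86690×0.95981×0.98576 = -0.196128 + 0.820211 = 0.624083.
Q̄ = (S₀/π) × [bracket] = (2829/π) × 0.624083 = 561.99 W/m².
Daily total = Q̄ × 18.60 h × 3600 s/h = 561.99 × 18.60 × 3600 / 10⁶ = 37.63 MJ/m².

37.6 MJ/m²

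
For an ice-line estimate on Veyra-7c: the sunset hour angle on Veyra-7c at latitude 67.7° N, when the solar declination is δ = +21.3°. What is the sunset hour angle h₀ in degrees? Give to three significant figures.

h₀ = 162°

cos h₀ = −tan ϕ · tan δ = −tan(+67.7°) × tan(+21.300°) = -0.9506, so h₀ = 2.8261 rad = 161.92°.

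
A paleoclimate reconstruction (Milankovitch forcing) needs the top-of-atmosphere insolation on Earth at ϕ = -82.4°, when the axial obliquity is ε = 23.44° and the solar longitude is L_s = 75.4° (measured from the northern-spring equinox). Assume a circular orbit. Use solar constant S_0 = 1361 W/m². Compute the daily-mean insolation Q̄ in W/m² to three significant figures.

Q̄ ≈ 0.00 W/m²

Solar declination: sin δ = sin ε · sin L_s = sin 23.44° × sin 75.4° = 0.38494, so δ = +22.640°.
cos h₀ = −tan(-82.4°) tan(+22.640°) = 3.1259 ≥ 1 ⇒ polar night, h₀ = 0 and Q̄ = 0.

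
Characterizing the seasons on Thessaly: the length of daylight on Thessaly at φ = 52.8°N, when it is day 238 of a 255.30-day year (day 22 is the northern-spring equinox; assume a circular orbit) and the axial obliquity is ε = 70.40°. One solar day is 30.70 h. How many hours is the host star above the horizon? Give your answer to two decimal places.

0.00 h

Solar longitude: λ_s = 360° × (238 − 22)/255.30 = 304.583°.
sin δ = sin 70.40° × sin 304.583° = -0.77560, so δ = -50.860°.
cos H₀ = −tan φ · tan δ = 1.6188 ≥ 1, so the host star never rises (polar night) and H₀ = 0.
Daylight = 2H₀/(2π) × 30.70 h = (0.0000/π) × 30.70 = 0.00 h.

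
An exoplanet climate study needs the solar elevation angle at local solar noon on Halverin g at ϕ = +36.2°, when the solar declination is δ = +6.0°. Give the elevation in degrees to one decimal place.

59.8°

At local noon the hour angle is zero, so the zenith angle equals |ϕ − δ| = |+36.2° − (+6.000°)| = 30.200°.
Elevation = 90° − 30.200° = 59.8°.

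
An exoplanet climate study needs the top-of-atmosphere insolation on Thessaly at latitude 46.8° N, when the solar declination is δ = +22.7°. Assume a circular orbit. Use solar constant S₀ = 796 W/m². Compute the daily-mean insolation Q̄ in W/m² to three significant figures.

cos H₀ = −tan(+46.8°) tan(+22.700°) = -0.4455, H₀ = 2.0325 rad.
Bracket: H₀ sin φ sin δ + cos φ cos δ sin H₀ = 2.0325×0.72897×0.38591 + 0.68455×0.92254×0.89530 = 0.571776 + 0.565404 = 1.137180.
Q̄ = (S₀/π) × [bracket] = (796/π) × 1.137180 = 288.1 W/m².

Q̄ ≈ 288 W/m²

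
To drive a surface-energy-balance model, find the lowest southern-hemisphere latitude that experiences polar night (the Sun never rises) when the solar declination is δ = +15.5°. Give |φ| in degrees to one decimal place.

|φ| = 74.5°

Polar night requires cos H₀ = −tan φ tan δ ≥ 1, i.e. tan φ tan δ ≤ −1.
The boundary is |tan φ| · |tan δ| = 1, so |φ| = 90° − |δ| = 90° − 15.5° = 74.5° in the southern hemisphere.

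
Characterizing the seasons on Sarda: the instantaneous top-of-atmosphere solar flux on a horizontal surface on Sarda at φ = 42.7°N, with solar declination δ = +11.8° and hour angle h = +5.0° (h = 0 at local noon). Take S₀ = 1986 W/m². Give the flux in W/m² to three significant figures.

cos θ_z = sin φ sin δ + cos φ cos δ cos h = 0.138681 + 0.716646 = 0.855327.
Flux = S₀ · cos θ_z = 1986 × 0.855327 = 1699 W/m².

1.70e+03 W/m²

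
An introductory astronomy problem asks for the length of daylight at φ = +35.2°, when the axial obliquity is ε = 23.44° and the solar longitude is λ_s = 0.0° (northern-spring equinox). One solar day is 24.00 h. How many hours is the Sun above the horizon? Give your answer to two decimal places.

Solar declination: sin δ = sin ε · sin λ_s = sin 23.44° × sin 0.0° = 0.00000, so δ = +0.000°.
cos H₀ = −tan φ · tan δ = −tan(+35.2°) × tan(+0.000°) = -0.0000, so H₀ = 1.5708 rad = 90.00°.
Daylight = 2H₀/(2π) × 24.00 h = (1.5708/π) × 24.00 = 12.00 h.

12.00 h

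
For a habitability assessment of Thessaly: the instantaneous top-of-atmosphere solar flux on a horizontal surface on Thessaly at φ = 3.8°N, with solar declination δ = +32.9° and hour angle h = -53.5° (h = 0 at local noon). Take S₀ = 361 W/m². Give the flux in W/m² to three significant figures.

cos θ_z = sin φ sin δ + cos φ cos δ cos h = 0.035998 + 0.498327 = 0.534325.
Flux = S₀ · cos θ_z = 361 × 0.534325 = 192.9 W/m².

193 W/m²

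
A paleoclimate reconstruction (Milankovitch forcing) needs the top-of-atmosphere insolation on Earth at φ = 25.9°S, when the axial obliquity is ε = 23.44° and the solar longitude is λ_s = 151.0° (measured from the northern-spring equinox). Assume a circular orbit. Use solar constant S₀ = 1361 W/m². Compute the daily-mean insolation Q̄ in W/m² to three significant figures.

Solar declination: sin δ = sin ε · sin λ_s = sin 23.44° × sin 151.0° = 0.19285, so δ = +11.119°.
cos H₀ = −tan(-25.9°) tan(+11.119°) = 0.0954, H₀ = 1.4752 rad.
Bracket: H₀ sin φ sin δ + cos φ cos δ sin H₀ = 1.4752×-0.43680×0.19285 + 0.89956×0.98123×0.99544 = -0.124266 + 0.878650 = 0.754384.
Q̄ = (S₀/π) × [bracket] = (1361/π) × 0.754384 = 326.8 W/m².

Q̄ ≈ 327 W/m²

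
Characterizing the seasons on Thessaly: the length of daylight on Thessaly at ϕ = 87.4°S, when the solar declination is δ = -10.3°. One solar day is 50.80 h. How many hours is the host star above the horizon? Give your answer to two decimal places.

50.80 h

Sunrise equation: cos h₀ = −tan ϕ · tan δ = -4.0020 ≤ −1, so the host star never sets (polar day) and h₀ = π.
Daylight = 2h₀/(2π) × 50.80 h = (3.1416/π) × 50.80 = 50.80 h.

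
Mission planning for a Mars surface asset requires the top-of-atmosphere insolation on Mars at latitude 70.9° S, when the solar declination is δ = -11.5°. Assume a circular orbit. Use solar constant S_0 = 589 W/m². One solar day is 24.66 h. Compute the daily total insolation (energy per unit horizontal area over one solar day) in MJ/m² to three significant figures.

cos h₀ = −tan(-70.9°) tan(-11.500°) = -0.5875, h₀ = 2.1988 rad.
Bracket: h₀ sin ϕ sin δ + cos ϕ cos δ sin h₀ = 2.1988×-0.94495×-0.19937 + 0.32722×0.97992×0.80920 = 0.414242 + 0.259470 = 0.673712.
Q̄ = (S_0/π) × [bracket] = (589/π) × 0.673712 = 126.31 W/m².
Daily total = Q̄ × 24.66 h × 3600 s/h = 126.31 × 24.66 × 3600 / 10⁶ = 11.21 MJ/m².

11.2 MJ/m²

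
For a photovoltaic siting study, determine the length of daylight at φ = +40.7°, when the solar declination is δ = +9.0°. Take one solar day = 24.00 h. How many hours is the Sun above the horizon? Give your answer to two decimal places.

13.04 h

cos H₀ = −tan φ · tan δ = −tan(+40.7°) × tan(+9.000°) = -0.1362, so H₀ = 1.7075 rad = 97.83°.
Daylight = 2H₀/(2π) × 24.00 h = (1.7075/π) × 24.00 = 13.04 h.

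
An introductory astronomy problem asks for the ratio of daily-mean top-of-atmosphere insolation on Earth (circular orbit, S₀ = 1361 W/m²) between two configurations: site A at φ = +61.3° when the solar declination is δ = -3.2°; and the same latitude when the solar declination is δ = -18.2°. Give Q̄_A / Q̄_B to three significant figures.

Q̄_A / Q̄_B ≈ 3.65

— Configuration A (φ=+61.3°):
cos H₀ = −tan(+61.3°) tan(-3.200°) = 0.1021, H₀ = 1.4685 rad.
Bracket: H₀ sin φ sin δ + cos φ cos δ sin H₀ = 1.4685×0.87715×-0.05582 + 0.48022×0.99844×0.99477 = -0.071901 + 0.476963 = 0.405062.
Q̄ = (S₀/π) × [bracket] = (1361/π) × 0.405062 = 175.48 W/m².
— Configuration B (φ=+61.3°):
cos H₀ = −tan(+61.3°) tan(-18.200°) = 0.6005, H₀ = 0.9266 rad.
Bracket: H₀ sin φ sin δ + cos φ cos δ sin H₀ = 0.9266×0.87715×-0.31233 + 0.48022×0.94997×0.79960 = -0.253852 + 0.364773 = 0.110921.
Q̄ = (S₀/π) × [bracket] = (1361/π) × 0.110921 = 48.053 W/m².
Ratio Q̄_A / Q̄_B = 175.48 / 48.053 = 3.652.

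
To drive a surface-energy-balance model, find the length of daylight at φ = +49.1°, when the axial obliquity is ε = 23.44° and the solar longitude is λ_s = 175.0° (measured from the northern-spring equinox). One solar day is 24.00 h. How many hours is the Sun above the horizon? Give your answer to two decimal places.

Solar declination: sin δ = sin ε · sin λ_s = sin 23.44° × sin 175.0° = 0.03467, so δ = +1.987°.
cos H₀ = −tan φ · tan δ = −tan(+49.1°) × tan(+1.987°) = -0.0400, so H₀ = 1.6109 rad = 92.30°.
Daylight = 2H₀/(2π) × 24.00 h = (1.6109/π) × 24.00 = 12.31 h.

12.31 h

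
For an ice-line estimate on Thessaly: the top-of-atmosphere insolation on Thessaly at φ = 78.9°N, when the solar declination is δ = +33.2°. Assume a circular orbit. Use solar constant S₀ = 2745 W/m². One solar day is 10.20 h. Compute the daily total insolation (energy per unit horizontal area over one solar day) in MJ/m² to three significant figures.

54.2 MJ/m²

cos H₀ = −tan(+78.9°) tan(+33.200°) = -3.3354 ≤ −1 ⇒ polar day, H₀ = π.
Bracket: H₀ sin φ sin δ + cos φ cos δ sin H₀ = 3.1416×0.98129×0.54756 + 0.19252×0.83676×0.00000 = 1.688029 + 0.000000 = 1.688029.
Q̄ = (S₀/π) × [bracket] = (2745/π) × 1.688029 = 1474.9 W/m².
Daily total = Q̄ × 10.20 h × 3600 s/h = 1474.9 × 10.20 × 3600 / 10⁶ = 54.16 MJ/m².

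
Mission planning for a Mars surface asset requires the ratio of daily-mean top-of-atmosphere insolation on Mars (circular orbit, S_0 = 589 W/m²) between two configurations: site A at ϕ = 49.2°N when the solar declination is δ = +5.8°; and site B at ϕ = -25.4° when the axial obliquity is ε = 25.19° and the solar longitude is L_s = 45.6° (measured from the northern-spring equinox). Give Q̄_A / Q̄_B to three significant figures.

Q̄_A / Q̄_B ≈ 1.16

— Configuration A (ϕ=+49.2°):
cos h₀ = −tan(+49.2°) tan(+5.800°) = -0.1177, h₀ = 1.6887 rad.
Bracket: h₀ sin ϕ sin δ + cos ϕ cos δ sin h₀ = 1.6887×0.75700×0.10106 + 0.65342×0.99488×0.99305 = 0.129190 + 0.645556 = 0.774746.
Q̄ = (S_0/π) × [bracket] = (589/π) × 0.774746 = 145.25 W/m².
— Configuration B (ϕ=-25.4°):
Solar declination: sin δ = sin ε · sin L_s = sin 25.19° × sin 45.6° = 0.30409, so δ = +17.704°.
cos h₀ = −tan(-25.4°) tan(+17.704°) = 0.1516, h₀ = 1.4186 rad.
Bracket: h₀ sin ϕ sin δ + cos ϕ cos δ sin h₀ = 1.4186×-0.42894×0.30409 + 0.90334×0.95264×0.98845 = -0.185037 + 0.850618 = 0.665581.
Q̄ = (S_0/π) × [bracket] = (589/π) × 0.665581 = 124.79 W/m².
Ratio Q̄_A / Q̄_B = 145.25 / 124.79 = 1.164.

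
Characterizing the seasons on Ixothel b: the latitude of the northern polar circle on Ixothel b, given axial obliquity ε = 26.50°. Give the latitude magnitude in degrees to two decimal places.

63.50°

The polar circle is the lowest latitude that experiences at least one full rotation of continuous daylight at the northern-summer solstice; it lies at |ϕ| = 90° − ε = 90° − 26.50° = 63.50°.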